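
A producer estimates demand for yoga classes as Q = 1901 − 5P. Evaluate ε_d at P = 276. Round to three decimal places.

-2.649

At P = 276, Q = 521.
dQ/dP = −5.
ε = (dQ/dP)(P/Q) = (-5)(276/521).
|ε| > 1, so demand is elastic at this price.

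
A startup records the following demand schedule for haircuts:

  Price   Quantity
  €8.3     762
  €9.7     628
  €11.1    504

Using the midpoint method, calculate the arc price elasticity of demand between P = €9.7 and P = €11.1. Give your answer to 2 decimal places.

At P = 9.7, Q = 628; at P = 11.1, Q = 504.
ΔQ = -124, ΔP = 1.4. Midpoints: P̄ = 10.40, Q̄ = 566.0.
ε = (ΔQ/ΔP)(P̄/Q̄) = (-124/1.4)(10.40/566.0).

-1.63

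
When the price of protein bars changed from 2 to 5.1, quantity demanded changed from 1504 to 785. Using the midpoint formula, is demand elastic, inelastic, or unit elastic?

inelastic

Arc ε ≈ -0.719.
|ε| = 0.72 < 1.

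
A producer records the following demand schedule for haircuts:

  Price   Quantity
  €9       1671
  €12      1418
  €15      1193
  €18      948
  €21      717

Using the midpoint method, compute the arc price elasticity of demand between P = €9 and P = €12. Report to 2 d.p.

-0.57

At P = 9, Q = 1671; at P = 12, Q = 1418.
ΔQ = -253, ΔP = 3. Midpoints: P̄ = 10.50, Q̄ = 1544.5.
ε = (ΔQ/ΔP)(P̄/Q̄) = (-253/3)(10.50/1544.5).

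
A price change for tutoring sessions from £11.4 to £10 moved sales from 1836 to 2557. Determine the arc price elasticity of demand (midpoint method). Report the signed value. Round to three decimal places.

ΔQ = 2557 − 1836 = 721; ΔP = 10 − 11.4 = -1.4.
Midpoints: P̄ = 10.70, Q̄ = 2196.5.
ε = (ΔQ/ΔP)(P̄/Q̄) = (721/-1.4)(10.70/2196.5).

-2.509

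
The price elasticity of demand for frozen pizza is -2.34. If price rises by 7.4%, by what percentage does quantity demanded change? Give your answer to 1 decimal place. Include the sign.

-17.3%

%ΔQ ≈ ε × %ΔP = (-2.34)(7.4%) = -17.32%.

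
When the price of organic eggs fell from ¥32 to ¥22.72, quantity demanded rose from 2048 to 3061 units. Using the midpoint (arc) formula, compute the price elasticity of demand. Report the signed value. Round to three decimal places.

ΔQ = 3061 − 2048 = 1013; ΔP = 22.72 − 32 = -9.28.
Midpoints: P̄ = 27.36, Q̄ = 2554.5.
ε = (ΔQ/ΔP)(P̄/Q̄) = (1013/-9.28)(27.36/2554.5).

-1.169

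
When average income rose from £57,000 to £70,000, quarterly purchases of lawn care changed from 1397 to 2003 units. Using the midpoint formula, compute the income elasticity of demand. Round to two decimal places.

1.74

ΔQ = 606, ΔI = 13000. Midpoints: Ī = 63,500, Q̄ = 1700.0.
ε_I = (ΔQ/ΔI)(Ī/Q̄) = (606/13000)(63500/1700.0).
ε_I > 0, so the good is normal.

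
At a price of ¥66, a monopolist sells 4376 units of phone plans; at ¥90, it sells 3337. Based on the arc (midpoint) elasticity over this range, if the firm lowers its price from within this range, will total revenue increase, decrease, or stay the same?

Arc ε = (-1039/24)(78.00/3856.5) ≈ -0.876.
|ε| = 0.88 < 1, so demand is inelastic. A price cut therefore reduces total revenue.

decrease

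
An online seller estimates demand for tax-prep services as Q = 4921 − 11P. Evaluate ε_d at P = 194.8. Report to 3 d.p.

-0.771

At P = 194.8, Q = 2778.200.
dQ/dP = −11.
ε = (dQ/dP)(P/Q) = (-11)(194.8/2778.200).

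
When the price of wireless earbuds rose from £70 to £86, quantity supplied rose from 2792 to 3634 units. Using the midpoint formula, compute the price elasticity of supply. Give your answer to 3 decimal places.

ΔQ = 3634 − 2792 = 842; ΔP = 86 − 70 = 16.
Midpoints: P̄ = 78.00, Q̄ = 3213.0.
ε_s = (ΔQ/ΔP)(P̄/Q̄) = (842/16)(78.00/3213.0).

1.278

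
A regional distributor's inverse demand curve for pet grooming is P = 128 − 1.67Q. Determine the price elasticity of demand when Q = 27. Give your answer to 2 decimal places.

-1.84

At Q = 27, P = 128 − 1.67(27) = 82.91.
dP/dQ = −1.67, so dQ/dP = 1/(−1.67) = -0.599.
ε = (dQ/dP)(P/Q) = (-0.599)(82.91/27).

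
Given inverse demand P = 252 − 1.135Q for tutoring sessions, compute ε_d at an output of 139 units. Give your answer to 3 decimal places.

At Q = 139, P = 252 − 1.135(139) = 94.23.
dP/dQ = −1.135, so dQ/dP = 1/(−1.135) = -0.881.
ε = (dQ/dP)(P/Q) = (-0.881)(94.23/139).

-0.597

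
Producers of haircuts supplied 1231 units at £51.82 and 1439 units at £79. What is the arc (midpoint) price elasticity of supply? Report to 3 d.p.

ΔQ = 1439 − 1231 = 208; ΔP = 79 − 51.82 = 27.18.
Midpoints: P̄ = 65.41, Q̄ = 1335.0.
ε_s = (ΔQ/ΔP)(P̄/Q̄) = (208/27.18)(65.41/1335.0).

0.375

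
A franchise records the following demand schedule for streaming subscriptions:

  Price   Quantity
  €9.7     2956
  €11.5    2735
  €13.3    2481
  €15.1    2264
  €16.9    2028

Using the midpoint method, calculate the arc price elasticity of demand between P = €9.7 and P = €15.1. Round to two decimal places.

-0.61

At P = 9.7, Q = 2956; at P = 15.1, Q = 2264.
ΔQ = -692, ΔP = 5.4. Midpoints: P̄ = 12.40, Q̄ = 2610.0.
ε = (ΔQ/ΔP)(P̄/Q̄) = (-692/5.4)(12.40/2610.0).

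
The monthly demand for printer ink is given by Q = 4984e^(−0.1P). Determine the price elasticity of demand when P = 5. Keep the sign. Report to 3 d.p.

-0.500

At P = 5, Q = 3022.949.
dQ/dP = −0.1·4984e^(−0.1P) = −0.1Q = -302.295.
ε = (dQ/dP)(P/Q) = (-302.295)(5/3022.949).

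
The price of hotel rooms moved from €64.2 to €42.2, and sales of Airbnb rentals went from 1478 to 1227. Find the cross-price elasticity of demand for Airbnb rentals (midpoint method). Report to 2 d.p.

0.45

ΔQ_x = 1227 − 1478 = -251; ΔP_y = 42.2 − 64.2 = -22.
Midpoints: P̄_y = 53.20, Q̄_x = 1352.5.
ε_xy = (ΔQ_x/ΔP_y)(P̄_y/Q̄_x) = (-251/-22)(53.20/1352.5).
ε_xy > 0, so the goods are substitutes.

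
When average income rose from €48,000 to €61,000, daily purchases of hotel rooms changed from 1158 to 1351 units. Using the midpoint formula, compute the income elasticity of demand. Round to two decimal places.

0.64

ΔQ = 193, ΔI = 13000. Midpoints: Ī = 54,500, Q̄ = 1254.5.
ε_I = (ΔQ/ΔI)(Ī/Q̄) = (193/13000)(54500/1254.5).
ε_I > 0, so the good is normal.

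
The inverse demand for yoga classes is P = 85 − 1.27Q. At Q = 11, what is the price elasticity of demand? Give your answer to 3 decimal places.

At Q = 11, P = 85 − 1.27(11) = 71.03.
dP/dQ = −1.27, so dQ/dP = 1/(−1.27) = -0.787.
ε = (dQ/dP)(P/Q) = (-0.787)(71.03/11).

-5.084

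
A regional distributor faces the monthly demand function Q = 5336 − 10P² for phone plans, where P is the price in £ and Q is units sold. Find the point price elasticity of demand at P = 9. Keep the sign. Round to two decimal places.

At P = 9, Q = 4526.
dQ/dP = −20P = -180.
ε = (dQ/dP)(P/Q) = (-180)(9/4526).

-0.36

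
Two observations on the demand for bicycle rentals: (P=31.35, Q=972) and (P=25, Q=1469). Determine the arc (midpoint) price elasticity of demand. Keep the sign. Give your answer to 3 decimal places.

ΔQ = 1469 − 972 = 497; ΔP = 25 − 31.35 = -6.35.
Midpoints: P̄ = 28.18, Q̄ = 1220.5.
ε = (ΔQ/ΔP)(P̄/Q̄) = (497/-6.35)(28.18/1220.5).

-1.807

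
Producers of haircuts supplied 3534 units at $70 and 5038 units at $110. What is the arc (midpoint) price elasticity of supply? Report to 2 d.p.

0.79

ΔQ = 5038 − 3534 = 1504; ΔP = 110 − 70 = 40.
Midpoints: P̄ = 90.00, Q̄ = 4286.0.
ε_s = (ΔQ/ΔP)(P̄/Q̄) = (1504/40)(90.00/4286.0).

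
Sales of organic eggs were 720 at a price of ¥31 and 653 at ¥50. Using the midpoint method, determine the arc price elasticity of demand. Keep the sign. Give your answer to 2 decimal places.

ΔQ = 653 − 720 = -67; ΔP = 50 − 31 = 19.
Midpoints: P̄ = 40.50, Q̄ = 686.5.
ε = (ΔQ/ΔP)(P̄/Q̄) = (-67/19)(40.50/686.5).

-0.21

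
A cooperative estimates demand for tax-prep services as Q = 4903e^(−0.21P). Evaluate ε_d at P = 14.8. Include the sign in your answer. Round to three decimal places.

At P = 14.8, Q = 219.116.
dQ/dP = −0.21·4903e^(−0.21P) = −0.21Q = -46.014.
ε = (dQ/dP)(P/Q) = (-46.014)(14.8/219.116).

-3.108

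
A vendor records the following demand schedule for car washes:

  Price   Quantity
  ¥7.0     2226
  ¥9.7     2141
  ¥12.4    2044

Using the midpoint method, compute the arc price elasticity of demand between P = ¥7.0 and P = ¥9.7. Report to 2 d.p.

-0.12

At P = 7.0, Q = 2226; at P = 9.7, Q = 2141.
ΔQ = -85, ΔP = 2.7. Midpoints: P̄ = 8.35, Q̄ = 2183.5.
ε = (ΔQ/ΔP)(P̄/Q̄) = (-85/2.7)(8.35/2183.5).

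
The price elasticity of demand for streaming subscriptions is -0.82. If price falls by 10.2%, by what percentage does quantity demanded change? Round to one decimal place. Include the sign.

%ΔQ ≈ ε × %ΔP = (-0.82)(-10.2%) = 8.36%.

8.4%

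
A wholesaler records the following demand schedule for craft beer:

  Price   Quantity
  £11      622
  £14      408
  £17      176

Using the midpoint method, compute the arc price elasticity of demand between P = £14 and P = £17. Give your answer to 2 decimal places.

At P = 14, Q = 408; at P = 17, Q = 176.
ΔQ = -232, ΔP = 3. Midpoints: P̄ = 15.50, Q̄ = 292.0.
ε = (ΔQ/ΔP)(P̄/Q̄) = (-232/3)(15.50/292.0).

-4.11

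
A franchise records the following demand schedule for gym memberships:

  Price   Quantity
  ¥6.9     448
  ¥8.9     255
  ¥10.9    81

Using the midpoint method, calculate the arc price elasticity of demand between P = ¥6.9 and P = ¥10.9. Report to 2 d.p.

-3.09

At P = 6.9, Q = 448; at P = 10.9, Q = 81.
ΔQ = -367, ΔP = 4.0. Midpoints: P̄ = 8.90, Q̄ = 264.5.
ε = (ΔQ/ΔP)(P̄/Q̄) = (-367/4.0)(8.90/264.5).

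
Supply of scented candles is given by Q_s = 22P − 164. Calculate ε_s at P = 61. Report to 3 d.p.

1.139

At P = 61, Q_s = 1178.
dQ_s/dP = 22.
ε_s = (dQ_s/dP)(P/Q_s) = (22)(61/1178).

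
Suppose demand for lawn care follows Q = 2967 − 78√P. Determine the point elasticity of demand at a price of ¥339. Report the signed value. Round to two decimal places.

At P = 339, Q = 1530.868.
dQ/dP = −78/(2√P) = -2.118.
ε = (dQ/dP)(P/Q) = (-2.118)(339/1530.868).

-0.47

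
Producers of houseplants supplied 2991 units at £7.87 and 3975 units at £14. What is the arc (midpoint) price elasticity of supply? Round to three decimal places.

0.504

ΔQ = 3975 − 2991 = 984; ΔP = 14 − 7.87 = 6.13.
Midpoints: P̄ = 10.94, Q̄ = 3483.0.
ε_s = (ΔQ/ΔP)(P̄/Q̄) = (984/6.13)(10.94/3483.0).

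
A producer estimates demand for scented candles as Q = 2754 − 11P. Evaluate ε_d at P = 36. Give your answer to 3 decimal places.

At P = 36, Q = 2358.
dQ/dP = −11.
ε = (dQ/dP)(P/Q) = (-11)(36/2358).
|ε| < 1, so demand is inelastic at this price.

-0.168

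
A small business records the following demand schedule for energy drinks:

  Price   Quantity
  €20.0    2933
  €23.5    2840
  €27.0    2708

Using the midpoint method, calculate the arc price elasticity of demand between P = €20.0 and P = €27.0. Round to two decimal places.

At P = 20.0, Q = 2933; at P = 27.0, Q = 2708.
ΔQ = -225, ΔP = 7.0. Midpoints: P̄ = 23.50, Q̄ = 2820.5.
ε = (ΔQ/ΔP)(P̄/Q̄) = (-225/7.0)(23.50/2820.5).

-0.27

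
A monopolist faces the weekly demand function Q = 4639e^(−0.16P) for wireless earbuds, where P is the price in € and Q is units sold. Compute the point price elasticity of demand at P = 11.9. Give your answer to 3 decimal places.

At P = 11.9, Q = 691.079.
dQ/dP = −0.16·4639e^(−0.16P) = −0.16Q = -110.573.
ε = (dQ/dP)(P/Q) = (-110.573)(11.9/691.079).

-1.904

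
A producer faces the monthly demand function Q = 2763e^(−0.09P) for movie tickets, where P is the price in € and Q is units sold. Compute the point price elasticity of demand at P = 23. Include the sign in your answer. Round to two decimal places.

-2.07

At P = 23, Q = 348.651.
dQ/dP = −0.09·2763e^(−0.09P) = −0.09Q = -31.379.
ε = (dQ/dP)(P/Q) = (-31.379)(23/348.651).
|ε| > 1, so demand is elastic at this price.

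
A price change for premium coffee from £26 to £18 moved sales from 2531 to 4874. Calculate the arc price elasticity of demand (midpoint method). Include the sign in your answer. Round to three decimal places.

-1.740

ΔQ = 4874 − 2531 = 2343; ΔP = 18 − 26 = -8.
Midpoints: P̄ = 22.00, Q̄ = 3702.5.
ε = (ΔQ/ΔP)(P̄/Q̄) = (2343/-8)(22.00/3702.5).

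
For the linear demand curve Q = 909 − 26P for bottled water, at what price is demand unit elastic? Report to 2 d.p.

For linear demand Q = a − bP, ε = −bP/(a − bP). |ε| = 1 when bP = a − bP, i.e. P = a/(2b).
P = 909/(2·26) = 909/52 = 17.4808.

17.48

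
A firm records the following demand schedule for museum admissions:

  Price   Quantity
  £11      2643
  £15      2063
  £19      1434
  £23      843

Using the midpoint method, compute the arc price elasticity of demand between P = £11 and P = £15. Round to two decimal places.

At P = 11, Q = 2643; at P = 15, Q = 2063.
ΔQ = -580, ΔP = 4. Midpoints: P̄ = 13.00, Q̄ = 2353.0.
ε = (ΔQ/ΔP)(P̄/Q̄) = (-580/4)(13.00/2353.0).

-0.80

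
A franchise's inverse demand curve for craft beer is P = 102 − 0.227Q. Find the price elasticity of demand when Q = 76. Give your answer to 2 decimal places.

At Q = 76, P = 102 − 0.227(76) = 84.75.
dP/dQ = −0.227, so dQ/dP = 1/(−0.227) = -4.405.
ε = (dQ/dP)(P/Q) = (-4.405)(84.75/76).

-4.91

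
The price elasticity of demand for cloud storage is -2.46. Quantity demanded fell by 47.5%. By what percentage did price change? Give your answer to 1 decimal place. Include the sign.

%ΔP ≈ %ΔQ / ε = (-47.5%)/(-2.46) = 19.31%.

19.3%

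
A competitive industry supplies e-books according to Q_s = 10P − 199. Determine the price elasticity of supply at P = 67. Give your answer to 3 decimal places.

At P = 67, Q_s = 471.
dQ_s/dP = 10.
ε_s = (dQ_s/dP)(P/Q_s) = (10)(67/471).

1.423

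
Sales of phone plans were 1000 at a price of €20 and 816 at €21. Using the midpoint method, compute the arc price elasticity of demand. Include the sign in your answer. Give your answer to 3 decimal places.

ΔQ = 816 − 1000 = -184; ΔP = 21 − 20 = 1.
Midpoints: P̄ = 20.50, Q̄ = 908.0.
ε = (ΔQ/ΔP)(P̄/Q̄) = (-184/1)(20.50/908.0).

-4.154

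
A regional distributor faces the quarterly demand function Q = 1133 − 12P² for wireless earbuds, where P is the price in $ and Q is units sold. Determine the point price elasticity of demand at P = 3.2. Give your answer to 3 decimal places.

-0.243

At P = 3.2, Q = 1010.120.
dQ/dP = −24P = -76.800.
ε = (dQ/dP)(P/Q) = (-76.800)(3.2/1010.120).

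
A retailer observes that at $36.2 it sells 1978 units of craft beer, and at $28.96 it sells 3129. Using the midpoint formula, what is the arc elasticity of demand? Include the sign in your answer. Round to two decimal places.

-2.03

ΔQ = 3129 − 1978 = 1151; ΔP = 28.96 − 36.2 = -7.24.
Midpoints: P̄ = 32.58, Q̄ = 2553.5.
ε = (ΔQ/ΔP)(P̄/Q̄) = (1151/-7.24)(32.58/2553.5).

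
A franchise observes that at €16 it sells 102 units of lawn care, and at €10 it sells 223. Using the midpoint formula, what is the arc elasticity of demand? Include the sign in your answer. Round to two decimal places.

-1.61

ΔQ = 223 − 102 = 121; ΔP = 10 − 16 = -6.
Midpoints: P̄ = 13.00, Q̄ = 162.5.
ε = (ΔQ/ΔP)(P̄/Q̄) = (121/-6)(13.00/162.5).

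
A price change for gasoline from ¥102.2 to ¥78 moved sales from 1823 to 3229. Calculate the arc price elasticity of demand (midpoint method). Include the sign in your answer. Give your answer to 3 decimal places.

-2.072

ΔQ = 3229 − 1823 = 1406; ΔP = 78 − 102.2 = -24.2.
Midpoints: P̄ = 90.10, Q̄ = 2526.0.
ε = (ΔQ/ΔP)(P̄/Q̄) = (1406/-24.2)(90.10/2526.0).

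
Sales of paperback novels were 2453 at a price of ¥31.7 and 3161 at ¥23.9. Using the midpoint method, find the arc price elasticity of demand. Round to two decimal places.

ΔQ = 3161 − 2453 = 708; ΔP = 23.9 − 31.7 = -7.8.
Midpoints: P̄ = 27.80, Q̄ = 2807.0.
ε = (ΔQ/ΔP)(P̄/Q̄) = (708/-7.8)(27.80/2807.0).

-0.90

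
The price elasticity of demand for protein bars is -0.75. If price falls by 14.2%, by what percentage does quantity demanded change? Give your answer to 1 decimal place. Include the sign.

10.7%

%ΔQ ≈ ε × %ΔP = (-0.75)(-14.2%) = 10.65%.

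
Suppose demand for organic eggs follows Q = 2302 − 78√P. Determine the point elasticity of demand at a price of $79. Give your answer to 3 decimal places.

At P = 79, Q = 1608.721.
dQ/dP = −78/(2√P) = -4.388.
ε = (dQ/dP)(P/Q) = (-4.388)(79/1608.721).

-0.215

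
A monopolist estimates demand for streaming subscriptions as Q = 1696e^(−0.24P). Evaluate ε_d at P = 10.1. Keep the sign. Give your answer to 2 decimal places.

-2.42

At P = 10.1, Q = 150.209.
dQ/dP = −0.24·1696e^(−0.24P) = −0.24Q = -36.050.
ε = (dQ/dP)(P/Q) = (-36.050)(10.1/150.209).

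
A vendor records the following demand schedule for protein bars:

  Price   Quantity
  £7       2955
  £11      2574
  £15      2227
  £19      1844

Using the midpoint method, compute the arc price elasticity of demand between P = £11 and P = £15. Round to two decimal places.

At P = 11, Q = 2574; at P = 15, Q = 2227.
ΔQ = -347, ΔP = 4. Midpoints: P̄ = 13.00, Q̄ = 2400.5.
ε = (ΔQ/ΔP)(P̄/Q̄) = (-347/4)(13.00/2400.5).

-0.47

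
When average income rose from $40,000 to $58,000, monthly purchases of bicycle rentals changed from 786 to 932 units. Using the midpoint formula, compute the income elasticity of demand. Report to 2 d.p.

0.46

ΔQ = 146, ΔI = 18000. Midpoints: Ī = 49,000, Q̄ = 859.0.
ε_I = (ΔQ/ΔI)(Ī/Q̄) = (146/18000)(49000/859.0).
ε_I > 0, so the good is normal.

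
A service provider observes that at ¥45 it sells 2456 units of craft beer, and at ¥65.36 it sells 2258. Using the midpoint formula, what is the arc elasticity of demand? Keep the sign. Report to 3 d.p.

ΔQ = 2258 − 2456 = -198; ΔP = 65.36 − 45 = 20.36.
Midpoints: P̄ = 55.18, Q̄ = 2357.0.
ε = (ΔQ/ΔP)(P̄/Q̄) = (-198/20.36)(55.18/2357.0).

-0.228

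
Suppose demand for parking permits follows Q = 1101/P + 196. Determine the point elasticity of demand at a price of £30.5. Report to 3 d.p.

At P = 30.5, Q = 232.098.
dQ/dP = −1101/P² = -1.184.
ε = (dQ/dP)(P/Q) = (-1.184)(30.5/232.098).

-0.156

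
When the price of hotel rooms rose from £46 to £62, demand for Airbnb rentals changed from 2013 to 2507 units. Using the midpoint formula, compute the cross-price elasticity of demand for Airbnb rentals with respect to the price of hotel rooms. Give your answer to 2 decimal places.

ΔQ_x = 2507 − 2013 = 494; ΔP_y = 62 − 46 = 16.
Midpoints: P̄_y = 54.00, Q̄_x = 2260.0.
ε_xy = (ΔQ_x/ΔP_y)(P̄_y/Q̄_x) = (494/16)(54.00/2260.0).

0.74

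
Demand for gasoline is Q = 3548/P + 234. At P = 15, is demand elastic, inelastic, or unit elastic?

Q = 470.533, dQ/dP = -15.769.
ε = (dQ/dP)(P/Q) ≈ -0.503.
|ε| = 0.50 < 1.

inelastic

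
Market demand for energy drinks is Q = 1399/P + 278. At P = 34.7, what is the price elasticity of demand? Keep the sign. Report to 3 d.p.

-0.127

At P = 34.7, Q = 318.317.
dQ/dP = −1399/P² = -1.162.
ε = (dQ/dP)(P/Q) = (-1.162)(34.7/318.317).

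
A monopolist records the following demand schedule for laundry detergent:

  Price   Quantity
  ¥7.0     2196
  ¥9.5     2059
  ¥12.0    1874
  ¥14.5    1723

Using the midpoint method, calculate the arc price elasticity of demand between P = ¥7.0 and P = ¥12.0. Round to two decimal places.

At P = 7.0, Q = 2196; at P = 12.0, Q = 1874.
ΔQ = -322, ΔP = 5.0. Midpoints: P̄ = 9.50, Q̄ = 2035.0.
ε = (ΔQ/ΔP)(P̄/Q̄) = (-322/5.0)(9.50/2035.0).

-0.30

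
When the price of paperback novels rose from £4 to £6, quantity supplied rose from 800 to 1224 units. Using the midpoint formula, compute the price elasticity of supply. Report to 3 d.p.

ΔQ = 1224 − 800 = 424; ΔP = 6 − 4 = 2.
Midpoints: P̄ = 5.00, Q̄ = 1012.0.
ε_s = (ΔQ/ΔP)(P̄/Q̄) = (424/2)(5.00/1012.0).

1.047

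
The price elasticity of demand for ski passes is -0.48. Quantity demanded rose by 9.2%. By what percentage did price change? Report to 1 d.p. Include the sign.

%ΔP ≈ %ΔQ / ε = (9.2%)/(-0.48) = -19.17%.

-19.2%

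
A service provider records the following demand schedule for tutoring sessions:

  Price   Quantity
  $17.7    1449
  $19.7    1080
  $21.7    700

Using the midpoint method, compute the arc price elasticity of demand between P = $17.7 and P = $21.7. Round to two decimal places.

At P = 17.7, Q = 1449; at P = 21.7, Q = 700.
ΔQ = -749, ΔP = 4.0. Midpoints: P̄ = 19.70, Q̄ = 1074.5.
ε = (ΔQ/ΔP)(P̄/Q̄) = (-749/4.0)(19.70/1074.5).

-3.43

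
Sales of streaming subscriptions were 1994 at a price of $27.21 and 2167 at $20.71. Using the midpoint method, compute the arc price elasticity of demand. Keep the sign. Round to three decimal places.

-0.307

ΔQ = 2167 − 1994 = 173; ΔP = 20.71 − 27.21 = -6.5.
Midpoints: P̄ = 23.96, Q̄ = 2080.5.
ε = (ΔQ/ΔP)(P̄/Q̄) = (173/-6.5)(23.96/2080.5).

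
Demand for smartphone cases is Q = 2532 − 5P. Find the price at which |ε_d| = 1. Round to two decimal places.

253.20

For linear demand Q = a − bP, ε = −bP/(a − bP). |ε| = 1 when bP = a − bP, i.e. P = a/(2b).
P = 2532/(2·5) = 2532/10 = 253.2000.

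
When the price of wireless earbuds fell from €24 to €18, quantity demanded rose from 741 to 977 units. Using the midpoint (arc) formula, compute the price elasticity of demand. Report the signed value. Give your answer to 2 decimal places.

ΔQ = 977 − 741 = 236; ΔP = 18 − 24 = -6.
Midpoints: P̄ = 21.00, Q̄ = 859.0.
ε = (ΔQ/ΔP)(P̄/Q̄) = (236/-6)(21.00/859.0).

-0.96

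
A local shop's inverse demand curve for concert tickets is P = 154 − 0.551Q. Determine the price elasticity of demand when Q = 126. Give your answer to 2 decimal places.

At Q = 126, P = 154 − 0.551(126) = 84.57.
dP/dQ = −0.551, so dQ/dP = 1/(−0.551) = -1.815.
ε = (dQ/dP)(P/Q) = (-1.815)(84.57/126).

-1.22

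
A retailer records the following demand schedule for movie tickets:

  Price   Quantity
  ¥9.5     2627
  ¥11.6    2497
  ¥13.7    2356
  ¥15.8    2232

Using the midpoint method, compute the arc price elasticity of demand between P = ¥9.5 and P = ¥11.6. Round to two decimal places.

-0.25

At P = 9.5, Q = 2627; at P = 11.6, Q = 2497.
ΔQ = -130, ΔP = 2.1. Midpoints: P̄ = 10.55, Q̄ = 2562.0.
ε = (ΔQ/ΔP)(P̄/Q̄) = (-130/2.1)(10.55/2562.0).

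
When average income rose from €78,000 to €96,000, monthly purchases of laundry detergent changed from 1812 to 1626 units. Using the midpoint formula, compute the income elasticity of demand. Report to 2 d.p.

-0.52

ΔQ = -186, ΔI = 18000. Midpoints: Ī = 87,000, Q̄ = 1719.0.
ε_I = (ΔQ/ΔI)(Ī/Q̄) = (-186/18000)(87000/1719.0).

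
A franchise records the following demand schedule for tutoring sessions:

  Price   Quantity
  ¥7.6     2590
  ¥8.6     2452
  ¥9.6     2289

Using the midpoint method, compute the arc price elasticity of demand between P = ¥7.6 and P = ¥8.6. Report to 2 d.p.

At P = 7.6, Q = 2590; at P = 8.6, Q = 2452.
ΔQ = -138, ΔP = 1.0. Midpoints: P̄ = 8.10, Q̄ = 2521.0.
ε = (ΔQ/ΔP)(P̄/Q̄) = (-138/1.0)(8.10/2521.0).

-0.44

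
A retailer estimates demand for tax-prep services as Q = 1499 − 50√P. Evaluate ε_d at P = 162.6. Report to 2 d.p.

At P = 162.6, Q = 861.426.
dQ/dP = −50/(2√P) = -1.961.
ε = (dQ/dP)(P/Q) = (-1.961)(162.6/861.426).
|ε| < 1, so demand is inelastic at this price.

-0.37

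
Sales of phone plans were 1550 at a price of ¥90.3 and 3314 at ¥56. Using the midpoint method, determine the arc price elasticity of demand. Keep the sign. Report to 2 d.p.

ΔQ = 3314 − 1550 = 1764; ΔP = 56 − 90.3 = -34.3.
Midpoints: P̄ = 73.15, Q̄ = 2432.0.
ε = (ΔQ/ΔP)(P̄/Q̄) = (1764/-34.3)(73.15/2432.0).

-1.55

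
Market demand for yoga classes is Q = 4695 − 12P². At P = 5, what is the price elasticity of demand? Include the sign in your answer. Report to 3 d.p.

At P = 5, Q = 4395.
dQ/dP = −24P = -120.
ε = (dQ/dP)(P/Q) = (-120)(5/4395).

-0.137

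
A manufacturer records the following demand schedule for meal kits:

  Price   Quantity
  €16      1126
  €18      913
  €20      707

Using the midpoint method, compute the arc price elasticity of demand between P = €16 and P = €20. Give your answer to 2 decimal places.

At P = 16, Q = 1126; at P = 20, Q = 707.
ΔQ = -419, ΔP = 4. Midpoints: P̄ = 18.00, Q̄ = 916.5.
ε = (ΔQ/ΔP)(P̄/Q̄) = (-419/4)(18.00/916.5).

-2.06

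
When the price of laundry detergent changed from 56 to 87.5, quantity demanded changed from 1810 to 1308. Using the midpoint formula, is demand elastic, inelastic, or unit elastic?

Arc ε ≈ -0.733.
|ε| = 0.73 < 1.

inelastic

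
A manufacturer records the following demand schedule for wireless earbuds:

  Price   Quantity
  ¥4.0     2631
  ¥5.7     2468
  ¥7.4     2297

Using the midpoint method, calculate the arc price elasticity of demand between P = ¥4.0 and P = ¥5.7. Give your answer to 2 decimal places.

-0.18

At P = 4.0, Q = 2631; at P = 5.7, Q = 2468.
ΔQ = -163, ΔP = 1.7. Midpoints: P̄ = 4.85, Q̄ = 2549.5.
ε = (ΔQ/ΔP)(P̄/Q̄) = (-163/1.7)(4.85/2549.5).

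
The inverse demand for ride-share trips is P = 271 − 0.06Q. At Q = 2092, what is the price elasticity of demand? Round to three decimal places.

At Q = 2092, P = 271 − 0.06(2092) = 145.48.
dP/dQ = −0.06, so dQ/dP = 1/(−0.06) = -16.667.
ε = (dQ/dP)(P/Q) = (-16.667)(145.48/2092).

-1.159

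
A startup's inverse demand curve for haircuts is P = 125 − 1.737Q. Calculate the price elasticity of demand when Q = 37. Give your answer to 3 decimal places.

At Q = 37, P = 125 − 1.737(37) = 60.73.
dP/dQ = −1.737, so dQ/dP = 1/(−1.737) = -0.576.
ε = (dQ/dP)(P/Q) = (-0.576)(60.73/37).

-0.945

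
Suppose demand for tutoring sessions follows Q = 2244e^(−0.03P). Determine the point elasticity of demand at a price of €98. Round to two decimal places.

-2.94

At P = 98, Q = 118.631.
dQ/dP = −0.03·2244e^(−0.03P) = −0.03Q = -3.559.
ε = (dQ/dP)(P/Q) = (-3.559)(98/118.631).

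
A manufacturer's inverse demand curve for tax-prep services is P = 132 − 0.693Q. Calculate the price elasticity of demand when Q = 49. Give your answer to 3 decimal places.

-2.887

At Q = 49, P = 132 − 0.693(49) = 98.04.
dP/dQ = −0.693, so dQ/dP = 1/(−0.693) = -1.443.
ε = (dQ/dP)(P/Q) = (-1.443)(98.04/49).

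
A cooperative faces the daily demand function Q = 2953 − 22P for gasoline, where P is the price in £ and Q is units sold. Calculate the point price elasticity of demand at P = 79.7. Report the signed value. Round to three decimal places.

At P = 79.7, Q = 1199.600.
dQ/dP = −22.
ε = (dQ/dP)(P/Q) = (-22)(79.7/1199.600).
|ε| > 1, so demand is elastic at this price.

-1.462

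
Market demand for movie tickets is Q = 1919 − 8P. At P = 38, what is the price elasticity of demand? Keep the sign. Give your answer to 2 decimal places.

At P = 38, Q = 1615.
dQ/dP = −8.
ε = (dQ/dP)(P/Q) = (-8)(38/1615).

-0.19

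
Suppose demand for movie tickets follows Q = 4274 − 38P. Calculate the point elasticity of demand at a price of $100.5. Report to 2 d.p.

-8.39

At P = 100.5, Q = 455.
dQ/dP = −38.
ε = (dQ/dP)(P/Q) = (-38)(100.5/455).
|ε| > 1, so demand is elastic at this price.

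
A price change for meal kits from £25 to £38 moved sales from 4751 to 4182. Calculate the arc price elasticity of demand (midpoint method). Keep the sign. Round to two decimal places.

ΔQ = 4182 − 4751 = -569; ΔP = 38 − 25 = 13.
Midpoints: P̄ = 31.50, Q̄ = 4466.5.
ε = (ΔQ/ΔP)(P̄/Q̄) = (-569/13)(31.50/4466.5).

-0.31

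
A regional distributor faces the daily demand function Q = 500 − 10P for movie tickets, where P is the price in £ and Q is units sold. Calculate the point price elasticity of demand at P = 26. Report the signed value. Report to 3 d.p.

At P = 26, Q = 240.
dQ/dP = −10.
ε = (dQ/dP)(P/Q) = (-10)(26/240).

-1.083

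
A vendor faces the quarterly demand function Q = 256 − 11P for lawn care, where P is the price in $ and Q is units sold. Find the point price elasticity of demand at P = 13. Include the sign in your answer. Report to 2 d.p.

-1.27

At P = 13, Q = 113.
dQ/dP = −11.
ε = (dQ/dP)(P/Q) = (-11)(13/113).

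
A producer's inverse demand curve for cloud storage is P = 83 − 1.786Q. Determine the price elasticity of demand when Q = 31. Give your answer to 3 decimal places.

At Q = 31, P = 83 − 1.786(31) = 27.63.
dP/dQ = −1.786, so dQ/dP = 1/(−1.786) = -0.560.
ε = (dQ/dP)(P/Q) = (-0.560)(27.63/31).

-0.499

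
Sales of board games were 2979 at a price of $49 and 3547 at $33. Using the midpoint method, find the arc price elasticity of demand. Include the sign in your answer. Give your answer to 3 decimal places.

-0.446

ΔQ = 3547 − 2979 = 568; ΔP = 33 − 49 = -16.
Midpoints: P̄ = 41.00, Q̄ = 3263.0.
ε = (ΔQ/ΔP)(P̄/Q̄) = (568/-16)(41.00/3263.0).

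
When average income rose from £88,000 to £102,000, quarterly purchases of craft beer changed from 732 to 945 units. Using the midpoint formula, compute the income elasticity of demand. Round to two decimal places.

ΔQ = 213, ΔI = 14000. Midpoints: Ī = 95,000, Q̄ = 838.5.
ε_I = (ΔQ/ΔI)(Ī/Q̄) = (213/14000)(95000/838.5).

1.72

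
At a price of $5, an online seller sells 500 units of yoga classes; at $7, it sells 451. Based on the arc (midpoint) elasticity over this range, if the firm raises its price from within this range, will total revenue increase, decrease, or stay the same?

increase

Arc ε = (-49/2)(6.00/475.5) ≈ -0.309.
|ε| = 0.31 < 1, so demand is inelastic. A price rise therefore raises total revenue.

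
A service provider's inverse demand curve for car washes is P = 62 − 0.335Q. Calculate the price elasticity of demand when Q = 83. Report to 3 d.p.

At Q = 83, P = 62 − 0.335(83) = 34.19.
dP/dQ = −0.335, so dQ/dP = 1/(−0.335) = -2.985.
ε = (dQ/dP)(P/Q) = (-2.985)(34.19/83).

-1.230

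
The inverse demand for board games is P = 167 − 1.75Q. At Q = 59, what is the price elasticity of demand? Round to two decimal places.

-0.62

At Q = 59, P = 167 − 1.75(59) = 63.75.
dP/dQ = −1.75, so dQ/dP = 1/(−1.75) = -0.571.
ε = (dQ/dP)(P/Q) = (-0.571)(63.75/59).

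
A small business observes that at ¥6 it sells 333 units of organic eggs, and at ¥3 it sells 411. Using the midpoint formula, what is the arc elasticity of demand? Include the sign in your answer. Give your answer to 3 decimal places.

ΔQ = 411 − 333 = 78; ΔP = 3 − 6 = -3.
Midpoints: P̄ = 4.50, Q̄ = 372.0.
ε = (ΔQ/ΔP)(P̄/Q̄) = (78/-3)(4.50/372.0).

-0.315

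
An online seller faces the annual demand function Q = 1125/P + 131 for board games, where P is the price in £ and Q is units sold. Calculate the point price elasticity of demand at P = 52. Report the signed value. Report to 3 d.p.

-0.142

At P = 52, Q = 152.635.
dQ/dP = −1125/P² = -0.416.
ε = (dQ/dP)(P/Q) = (-0.416)(52/152.635).
|ε| < 1, so demand is inelastic at this price.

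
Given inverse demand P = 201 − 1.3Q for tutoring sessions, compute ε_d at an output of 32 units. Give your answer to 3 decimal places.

At Q = 32, P = 201 − 1.3(32) = 159.40.
dP/dQ = −1.3, so dQ/dP = 1/(−1.3) = -0.769.
ε = (dQ/dP)(P/Q) = (-0.769)(159.40/32).

-3.832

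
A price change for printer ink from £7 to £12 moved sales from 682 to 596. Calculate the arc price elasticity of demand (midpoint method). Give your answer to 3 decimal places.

ΔQ = 596 − 682 = -86; ΔP = 12 − 7 = 5.
Midpoints: P̄ = 9.50, Q̄ = 639.0.
ε = (ΔQ/ΔP)(P̄/Q̄) = (-86/5)(9.50/639.0).

-0.256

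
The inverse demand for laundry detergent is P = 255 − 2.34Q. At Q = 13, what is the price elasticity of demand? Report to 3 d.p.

-7.383

At Q = 13, P = 255 − 2.34(13) = 224.58.
dP/dQ = −2.34, so dQ/dP = 1/(−2.34) = -0.427.
ε = (dQ/dP)(P/Q) = (-0.427)(224.58/13).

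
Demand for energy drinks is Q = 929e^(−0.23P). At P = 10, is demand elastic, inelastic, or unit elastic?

Q = 93.140, dQ/dP = -21.422.
ε = (dQ/dP)(P/Q) ≈ -2.300.
|ε| = 2.30 > 1.

elastic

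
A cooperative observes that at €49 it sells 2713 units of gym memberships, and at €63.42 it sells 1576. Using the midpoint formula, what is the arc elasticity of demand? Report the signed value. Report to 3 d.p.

-2.067

ΔQ = 1576 − 2713 = -1137; ΔP = 63.42 − 49 = 14.42.
Midpoints: P̄ = 56.21, Q̄ = 2144.5.
ε = (ΔQ/ΔP)(P̄/Q̄) = (-1137/14.42)(56.21/2144.5).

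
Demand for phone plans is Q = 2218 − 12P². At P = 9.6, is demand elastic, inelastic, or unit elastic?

Q = 1112.080, dQ/dP = -230.400.
ε = (dQ/dP)(P/Q) ≈ -1.989.
|ε| = 1.99 > 1.

elastic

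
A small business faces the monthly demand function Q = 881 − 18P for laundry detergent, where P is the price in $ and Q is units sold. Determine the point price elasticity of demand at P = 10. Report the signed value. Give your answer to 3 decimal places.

At P = 10, Q = 701.
dQ/dP = −18.
ε = (dQ/dP)(P/Q) = (-18)(10/701).

-0.257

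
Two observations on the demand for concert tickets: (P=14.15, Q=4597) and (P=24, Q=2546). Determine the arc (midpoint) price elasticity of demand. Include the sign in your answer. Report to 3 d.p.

-1.112

ΔQ = 2546 − 4597 = -2051; ΔP = 24 − 14.15 = 9.85.
Midpoints: P̄ = 19.07, Q̄ = 3571.5.
ε = (ΔQ/ΔP)(P̄/Q̄) = (-2051/9.85)(19.07/3571.5).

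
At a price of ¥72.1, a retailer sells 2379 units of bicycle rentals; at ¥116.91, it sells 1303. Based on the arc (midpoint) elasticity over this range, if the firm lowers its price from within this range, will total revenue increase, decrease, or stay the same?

increase

Arc ε = (-1076/44.81)(94.50/1841.0) ≈ -1.233.
|ε| = 1.23 > 1, so demand is elastic. A price cut therefore raises total revenue.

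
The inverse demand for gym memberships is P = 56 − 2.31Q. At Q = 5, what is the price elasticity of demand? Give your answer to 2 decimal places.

-3.85

At Q = 5, P = 56 − 2.31(5) = 44.45.
dP/dQ = −2.31, so dQ/dP = 1/(−2.31) = -0.433.
ε = (dQ/dP)(P/Q) = (-0.433)(44.45/5).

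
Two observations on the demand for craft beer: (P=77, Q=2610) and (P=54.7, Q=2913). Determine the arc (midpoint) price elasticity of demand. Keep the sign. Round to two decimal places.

ΔQ = 2913 − 2610 = 303; ΔP = 54.7 − 77 = -22.3.
Midpoints: P̄ = 65.85, Q̄ = 2761.5.
ε = (ΔQ/ΔP)(P̄/Q̄) = (303/-22.3)(65.85/2761.5).

-0.32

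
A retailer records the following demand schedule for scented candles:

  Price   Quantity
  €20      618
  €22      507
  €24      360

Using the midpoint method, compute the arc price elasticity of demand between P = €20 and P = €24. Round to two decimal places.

-2.90

At P = 20, Q = 618; at P = 24, Q = 360.
ΔQ = -258, ΔP = 4. Midpoints: P̄ = 22.00, Q̄ = 489.0.
ε = (ΔQ/ΔP)(P̄/Q̄) = (-258/4)(22.00/489.0).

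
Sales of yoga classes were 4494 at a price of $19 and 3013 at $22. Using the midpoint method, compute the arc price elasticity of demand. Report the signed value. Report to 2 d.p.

-2.70

ΔQ = 3013 − 4494 = -1481; ΔP = 22 − 19 = 3.
Midpoints: P̄ = 20.50, Q̄ = 3753.5.
ε = (ΔQ/ΔP)(P̄/Q̄) = (-1481/3)(20.50/3753.5).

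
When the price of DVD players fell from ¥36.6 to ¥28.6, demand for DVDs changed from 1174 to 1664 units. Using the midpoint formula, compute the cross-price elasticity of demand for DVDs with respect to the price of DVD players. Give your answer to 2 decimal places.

-1.41

ΔQ_x = 1664 − 1174 = 490; ΔP_y = 28.6 − 36.6 = -8.
Midpoints: P̄_y = 32.60, Q̄_x = 1419.0.
ε_xy = (ΔQ_x/ΔP_y)(P̄_y/Q̄_x) = (490/-8)(32.60/1419.0).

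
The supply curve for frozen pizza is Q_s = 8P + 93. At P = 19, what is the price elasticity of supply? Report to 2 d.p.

At P = 19, Q_s = 245.
dQ_s/dP = 8.
ε_s = (dQ_s/dP)(P/Q_s) = (8)(19/245).

0.62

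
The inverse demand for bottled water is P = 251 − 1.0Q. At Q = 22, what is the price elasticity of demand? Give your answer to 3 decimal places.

At Q = 22, P = 251 − 1.0(22) = 229.00.
dP/dQ = −1.0, so dQ/dP = 1/(−1.0) = -1.000.
ε = (dQ/dP)(P/Q) = (-1.000)(229.00/22).

-10.409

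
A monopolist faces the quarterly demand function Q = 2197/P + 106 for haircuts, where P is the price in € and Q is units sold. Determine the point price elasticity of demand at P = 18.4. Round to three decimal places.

-0.530

At P = 18.4, Q = 225.402.
dQ/dP = −2197/P² = -6.489.
ε = (dQ/dP)(P/Q) = (-6.489)(18.4/225.402).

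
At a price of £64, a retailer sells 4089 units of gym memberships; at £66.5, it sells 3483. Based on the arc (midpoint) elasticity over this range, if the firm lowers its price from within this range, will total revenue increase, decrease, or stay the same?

increase

Arc ε = (-606/2.5)(65.25/3786.0) ≈ -4.178.
|ε| = 4.18 > 1, so demand is elastic. A price cut therefore raises total revenue.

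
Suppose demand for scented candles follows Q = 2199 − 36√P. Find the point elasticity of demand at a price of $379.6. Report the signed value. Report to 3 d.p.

-0.234

At P = 379.6, Q = 1497.600.
dQ/dP = −36/(2√P) = -0.924.
ε = (dQ/dP)(P/Q) = (-0.924)(379.6/1497.600).
|ε| < 1, so demand is inelastic at this price.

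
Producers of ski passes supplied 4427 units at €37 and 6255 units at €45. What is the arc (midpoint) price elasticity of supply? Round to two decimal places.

ΔQ = 6255 − 4427 = 1828; ΔP = 45 − 37 = 8.
Midpoints: P̄ = 41.00, Q̄ = 5341.0.
ε_s = (ΔQ/ΔP)(P̄/Q̄) = (1828/8)(41.00/5341.0).

1.75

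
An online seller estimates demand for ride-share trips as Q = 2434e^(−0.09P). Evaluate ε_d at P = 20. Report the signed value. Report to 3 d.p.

-1.800

At P = 20, Q = 402.337.
dQ/dP = −0.09·2434e^(−0.09P) = −0.09Q = -36.210.
ε = (dQ/dP)(P/Q) = (-36.210)(20/402.337).
|ε| > 1, so demand is elastic at this price.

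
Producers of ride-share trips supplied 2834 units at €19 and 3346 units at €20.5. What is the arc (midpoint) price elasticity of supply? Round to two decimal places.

ΔQ = 3346 − 2834 = 512; ΔP = 20.5 − 19 = 1.5.
Midpoints: P̄ = 19.75, Q̄ = 3090.0.
ε_s = (ΔQ/ΔP)(P̄/Q̄) = (512/1.5)(19.75/3090.0).

2.18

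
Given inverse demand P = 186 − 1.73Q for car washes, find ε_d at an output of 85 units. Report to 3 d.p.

-0.265

At Q = 85, P = 186 − 1.73(85) = 38.95.
dP/dQ = −1.73, so dQ/dP = 1/(−1.73) = -0.578.
ε = (dQ/dP)(P/Q) = (-0.578)(38.95/85).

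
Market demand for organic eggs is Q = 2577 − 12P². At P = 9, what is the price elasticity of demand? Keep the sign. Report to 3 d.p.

At P = 9, Q = 1605.
dQ/dP = −24P = -216.
ε = (dQ/dP)(P/Q) = (-216)(9/1605).
|ε| > 1, so demand is elastic at this price.

-1.211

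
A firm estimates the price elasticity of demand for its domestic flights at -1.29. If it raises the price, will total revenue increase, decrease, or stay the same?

decrease

|ε| = 1.29 > 1, so demand is elastic. A price rise therefore reduces total revenue.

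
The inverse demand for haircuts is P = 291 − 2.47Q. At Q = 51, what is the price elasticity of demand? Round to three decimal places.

At Q = 51, P = 291 − 2.47(51) = 165.03.
dP/dQ = −2.47, so dQ/dP = 1/(−2.47) = -0.405.
ε = (dQ/dP)(P/Q) = (-0.405)(165.03/51).

-1.310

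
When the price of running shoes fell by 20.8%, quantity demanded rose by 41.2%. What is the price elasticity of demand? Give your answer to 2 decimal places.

ε = %ΔQ / %ΔP = (41.2)/(-20.8) = -1.981.

-1.98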